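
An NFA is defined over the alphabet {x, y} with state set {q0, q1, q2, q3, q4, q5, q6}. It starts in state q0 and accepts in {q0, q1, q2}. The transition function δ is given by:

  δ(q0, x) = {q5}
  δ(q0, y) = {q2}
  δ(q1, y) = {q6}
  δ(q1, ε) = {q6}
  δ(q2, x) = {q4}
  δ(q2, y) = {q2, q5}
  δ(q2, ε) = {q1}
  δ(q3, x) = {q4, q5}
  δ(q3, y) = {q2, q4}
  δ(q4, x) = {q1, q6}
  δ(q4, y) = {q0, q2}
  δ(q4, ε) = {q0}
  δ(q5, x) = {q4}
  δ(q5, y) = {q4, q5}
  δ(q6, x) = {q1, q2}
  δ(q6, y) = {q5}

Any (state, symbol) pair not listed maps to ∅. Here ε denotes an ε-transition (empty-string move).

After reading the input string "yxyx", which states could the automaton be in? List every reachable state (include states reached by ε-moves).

Start in {q0}.
Read 'y': {q0} → {q1, q2, q6}.
Read 'x': {q1, q2, q6} → {q0, q1, q2, q4, q6}.
Read 'y': {q0, q1, q2, q4, q6} → {q0, q1, q2, q5, q6}.
Read 'x': {q0, q1, q2, q5, q6} → {q0, q1, q2, q4, q5, q6}.

{q0, q1, q2, q4, q5, q6}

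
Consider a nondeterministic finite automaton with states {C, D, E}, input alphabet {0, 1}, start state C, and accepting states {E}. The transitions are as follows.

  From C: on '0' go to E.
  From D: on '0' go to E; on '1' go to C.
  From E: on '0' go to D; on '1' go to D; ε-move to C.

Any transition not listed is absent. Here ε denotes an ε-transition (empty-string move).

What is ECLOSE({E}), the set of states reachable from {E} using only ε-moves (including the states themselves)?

Begin with {E}.
ε-move E → C; add C.

{C, E}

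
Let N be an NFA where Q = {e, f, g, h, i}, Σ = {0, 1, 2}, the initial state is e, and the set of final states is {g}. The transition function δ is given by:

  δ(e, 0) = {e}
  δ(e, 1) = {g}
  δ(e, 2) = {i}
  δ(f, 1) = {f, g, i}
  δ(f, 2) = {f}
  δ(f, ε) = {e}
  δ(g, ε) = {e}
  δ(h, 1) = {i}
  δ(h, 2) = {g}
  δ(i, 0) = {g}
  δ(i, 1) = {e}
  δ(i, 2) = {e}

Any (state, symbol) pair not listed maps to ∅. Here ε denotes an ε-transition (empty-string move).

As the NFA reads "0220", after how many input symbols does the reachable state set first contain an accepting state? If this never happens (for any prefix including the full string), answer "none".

Start in {e}.
Read '0': {e} → {e}.
Read '2': {e} → {i}.
Read '2': {i} → {e}.
Read '0': {e} → {e}.
No reachable set along the way intersects F.

none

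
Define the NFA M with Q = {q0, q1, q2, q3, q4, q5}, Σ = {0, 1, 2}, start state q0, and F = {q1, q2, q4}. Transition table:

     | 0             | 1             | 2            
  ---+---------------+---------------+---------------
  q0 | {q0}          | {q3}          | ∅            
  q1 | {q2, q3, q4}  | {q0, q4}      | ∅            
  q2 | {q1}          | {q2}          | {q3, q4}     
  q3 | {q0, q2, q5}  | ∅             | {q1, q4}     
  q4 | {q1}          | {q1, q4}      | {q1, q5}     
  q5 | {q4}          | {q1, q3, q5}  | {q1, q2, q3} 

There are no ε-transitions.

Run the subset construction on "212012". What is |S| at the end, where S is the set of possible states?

Start in {q0}.
Read '2': {q0} → ∅.
The set is empty and remains empty for the remaining 5 symbols.
That set has 0 states.

0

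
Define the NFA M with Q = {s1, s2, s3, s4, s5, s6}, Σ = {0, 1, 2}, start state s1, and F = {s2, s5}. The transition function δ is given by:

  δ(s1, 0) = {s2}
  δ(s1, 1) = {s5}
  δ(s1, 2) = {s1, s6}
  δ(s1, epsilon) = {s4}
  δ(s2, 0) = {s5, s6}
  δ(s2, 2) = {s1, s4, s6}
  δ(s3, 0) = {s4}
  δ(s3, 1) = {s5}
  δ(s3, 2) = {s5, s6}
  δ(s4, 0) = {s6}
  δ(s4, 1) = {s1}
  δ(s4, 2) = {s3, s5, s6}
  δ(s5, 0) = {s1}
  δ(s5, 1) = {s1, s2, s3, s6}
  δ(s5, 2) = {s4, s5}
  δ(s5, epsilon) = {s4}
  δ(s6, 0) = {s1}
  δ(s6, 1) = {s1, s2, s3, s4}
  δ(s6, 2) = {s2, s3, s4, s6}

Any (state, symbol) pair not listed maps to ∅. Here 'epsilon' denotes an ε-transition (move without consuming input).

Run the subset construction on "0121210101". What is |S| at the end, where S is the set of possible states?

Start: ε-closure({s1}) = {s1, s4}.
Read '0': {s1, s4} → {s2, s6}.
Read '1': {s2, s6} → {s1, s2, s3, s4}.
Read '2': {s1, s2, s3, s4} → {s1, s3, s4, s5, s6}.
Read '1': {s1, s3, s4, s5, s6} → {s1, s2, s3, s4, s5, s6}.
Read '2': {s1, s2, s3, s4, s5, s6} → {s1, s2, s3, s4, s5, s6}.
Read '1': {s1, s2, s3, s4, s5, s6} → {s1, s2, s3, s4, s5, s6}.
Read '0': {s1, s2, s3, s4, s5, s6} → {s1, s2, s4, s5, s6}.
Read '1': {s1, s2, s4, s5, s6} → {s1, s2, s3, s4, s5, s6}.
Read '0': {s1, s2, s3, s4, s5, s6} → {s1, s2, s4, s5, s6}.
Read '1': {s1, s2, s4, s5, s6} → {s1, s2, s3, s4, s5, s6}.
That set has 6 states.

6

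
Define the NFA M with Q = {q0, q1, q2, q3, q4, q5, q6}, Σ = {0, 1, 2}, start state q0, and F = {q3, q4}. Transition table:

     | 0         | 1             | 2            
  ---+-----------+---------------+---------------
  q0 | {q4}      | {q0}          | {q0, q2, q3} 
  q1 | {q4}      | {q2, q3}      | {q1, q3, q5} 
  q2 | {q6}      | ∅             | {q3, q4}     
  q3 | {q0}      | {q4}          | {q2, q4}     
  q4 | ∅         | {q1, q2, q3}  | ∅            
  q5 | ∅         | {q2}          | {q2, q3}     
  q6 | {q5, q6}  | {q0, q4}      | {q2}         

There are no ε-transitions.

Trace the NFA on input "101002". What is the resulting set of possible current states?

{q2, q3}

Start in {q0}.
Read '1': q0→{q0}; now {q0}.
Read '0': q0→{q4}; now {q4}.
Read '1': q4→{q1, q2, q3}; now {q1, q2, q3}.
Read '0': q1→{q4}, q2→{q6}, q3→{q0}; now {q0, q4, q6}.
Read '0': q0→{q4}, q4→∅, q6→{q5, q6}; now {q4, q5, q6}.
Read '2': q4→∅, q5→{q2, q3}, q6→{q2}; now {q2, q3}.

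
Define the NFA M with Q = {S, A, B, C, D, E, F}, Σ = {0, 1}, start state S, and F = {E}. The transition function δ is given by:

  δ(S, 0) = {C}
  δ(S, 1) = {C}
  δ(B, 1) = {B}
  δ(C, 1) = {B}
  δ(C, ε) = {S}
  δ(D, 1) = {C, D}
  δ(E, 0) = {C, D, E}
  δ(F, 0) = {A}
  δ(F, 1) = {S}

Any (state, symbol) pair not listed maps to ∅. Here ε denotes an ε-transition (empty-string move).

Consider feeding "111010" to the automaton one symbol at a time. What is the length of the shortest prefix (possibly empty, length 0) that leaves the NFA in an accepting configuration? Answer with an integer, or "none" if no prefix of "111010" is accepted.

Start in {S}.
Read '1': S→{C}; union {C}; ε-closure = {S, C}.
Read '1': S→{C}, C→{B}; union {B, C}; ε-closure = {S, B, C}.
Read '1': S→{C}, B→{B}, C→{B}; union {B, C}; ε-closure = {S, B, C}.
Read '0': S→{C}, B→∅, C→∅; union {C}; ε-closure = {S, C}.
Read '1': S→{C}, C→{B}; union {B, C}; ε-closure = {S, B, C}.
Read '0': S→{C}, B→∅, C→∅; union {C}; ε-closure = {S, C}.
No reachable set along the way intersects F.

none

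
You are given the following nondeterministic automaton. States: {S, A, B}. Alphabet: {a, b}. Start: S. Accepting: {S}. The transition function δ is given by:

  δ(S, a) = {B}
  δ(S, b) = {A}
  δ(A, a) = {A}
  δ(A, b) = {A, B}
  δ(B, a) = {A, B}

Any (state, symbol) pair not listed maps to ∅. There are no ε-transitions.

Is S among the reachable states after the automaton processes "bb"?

No

Start in {S}.
Read 'b': {S} → {A}.
Read 'b': {A} → {A, B}.
State S is not in {A, B}.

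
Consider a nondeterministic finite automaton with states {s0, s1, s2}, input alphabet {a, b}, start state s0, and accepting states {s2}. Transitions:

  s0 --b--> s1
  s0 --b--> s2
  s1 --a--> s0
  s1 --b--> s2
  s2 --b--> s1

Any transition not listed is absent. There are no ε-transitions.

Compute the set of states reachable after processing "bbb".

{s1, s2}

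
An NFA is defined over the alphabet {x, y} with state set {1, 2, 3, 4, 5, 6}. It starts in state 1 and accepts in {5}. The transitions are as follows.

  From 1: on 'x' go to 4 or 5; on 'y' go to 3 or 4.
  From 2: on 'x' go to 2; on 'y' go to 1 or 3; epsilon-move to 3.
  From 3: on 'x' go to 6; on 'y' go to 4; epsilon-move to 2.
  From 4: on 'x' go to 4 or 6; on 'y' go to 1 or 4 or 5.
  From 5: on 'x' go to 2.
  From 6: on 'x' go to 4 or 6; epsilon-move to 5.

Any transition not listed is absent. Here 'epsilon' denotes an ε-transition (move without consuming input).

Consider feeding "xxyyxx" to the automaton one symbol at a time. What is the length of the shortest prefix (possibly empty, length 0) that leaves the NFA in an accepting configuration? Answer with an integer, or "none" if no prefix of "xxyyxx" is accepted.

1

Start in {1}.
Read 'x': 1→{4, 5}; now {4, 5}.
None of the earlier sets intersect F, but {4, 5} does.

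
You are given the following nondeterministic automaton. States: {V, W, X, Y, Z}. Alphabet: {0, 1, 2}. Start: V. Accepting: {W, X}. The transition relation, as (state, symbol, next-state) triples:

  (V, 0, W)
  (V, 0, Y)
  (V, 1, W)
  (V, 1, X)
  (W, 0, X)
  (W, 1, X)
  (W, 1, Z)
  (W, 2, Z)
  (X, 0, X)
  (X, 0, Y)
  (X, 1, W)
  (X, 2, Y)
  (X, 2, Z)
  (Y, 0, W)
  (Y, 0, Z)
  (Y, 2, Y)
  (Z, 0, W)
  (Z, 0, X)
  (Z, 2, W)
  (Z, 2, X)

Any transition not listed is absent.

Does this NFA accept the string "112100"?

Yes

Start in {V}.
Read '1': V→{W, X}; now {W, X}.
Read '1': W→{X, Z}, X→{W}; now {W, X, Z}.
Read '2': W→{Z}, X→{Y, Z}, Z→{W, X}; now {W, X, Y, Z}.
Read '1': W→{X, Z}, X→{W}, Y→∅, Z→∅; now {W, X, Z}.
Read '0': W→{X}, X→{X, Y}, Z→{W, X}; now {W, X, Y}.
Read '0': W→{X}, X→{X, Y}, Y→{W, Z}; now {W, X, Y, Z}.
The final set {W, X, Y, Z} contains the accepting states W, X.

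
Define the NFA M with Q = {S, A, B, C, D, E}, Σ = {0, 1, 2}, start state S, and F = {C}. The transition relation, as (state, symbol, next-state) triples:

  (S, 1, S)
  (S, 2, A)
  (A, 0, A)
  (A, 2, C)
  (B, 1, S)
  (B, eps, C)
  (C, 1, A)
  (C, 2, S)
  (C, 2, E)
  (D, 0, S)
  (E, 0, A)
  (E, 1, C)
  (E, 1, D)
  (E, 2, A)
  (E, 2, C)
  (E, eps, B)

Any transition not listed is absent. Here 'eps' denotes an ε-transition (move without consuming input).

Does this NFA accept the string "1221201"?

No

Start in {S}.
Read '1': S→{S}; now {S}.
Read '2': S→{A}; now {A}.
Read '2': A→{C}; now {C}.
Read '1': C→{A}; now {A}.
Read '2': A→{C}; now {C}.
Read '0': C→∅; now ∅.
The set is empty and remains empty for the remaining 1 symbol.
The final set ∅ contains no accepting state.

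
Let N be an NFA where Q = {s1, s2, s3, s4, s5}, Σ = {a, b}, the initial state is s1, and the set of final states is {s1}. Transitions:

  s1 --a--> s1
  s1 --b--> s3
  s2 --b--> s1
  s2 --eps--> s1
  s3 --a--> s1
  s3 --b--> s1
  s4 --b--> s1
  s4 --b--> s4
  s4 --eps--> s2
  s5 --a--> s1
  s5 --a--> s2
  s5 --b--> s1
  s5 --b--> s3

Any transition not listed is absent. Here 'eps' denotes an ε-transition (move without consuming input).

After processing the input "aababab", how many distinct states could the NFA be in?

Start in {s1}.
Read 'a': s1→{s1}; now {s1}.
Read 'a': s1→{s1}; now {s1}.
Read 'b': s1→{s3}; now {s3}.
Read 'a': s3→{s1}; now {s1}.
Read 'b': s1→{s3}; now {s3}.
Read 'a': s3→{s1}; now {s1}.
Read 'b': s1→{s3}; now {s3}.
That set has 1 state.

1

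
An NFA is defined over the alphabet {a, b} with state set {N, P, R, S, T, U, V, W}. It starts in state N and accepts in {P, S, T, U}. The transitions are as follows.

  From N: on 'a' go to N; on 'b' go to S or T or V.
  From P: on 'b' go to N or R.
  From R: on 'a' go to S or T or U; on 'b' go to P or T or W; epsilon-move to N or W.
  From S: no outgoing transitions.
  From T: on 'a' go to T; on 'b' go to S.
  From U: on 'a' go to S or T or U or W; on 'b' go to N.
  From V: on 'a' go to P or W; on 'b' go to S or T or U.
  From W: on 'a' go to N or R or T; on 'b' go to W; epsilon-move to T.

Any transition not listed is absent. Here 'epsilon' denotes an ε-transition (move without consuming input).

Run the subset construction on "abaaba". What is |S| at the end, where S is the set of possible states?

Start in {N}.
Read 'a': N→{N}; now {N}.
Read 'b': N→{S, T, V}; now {S, T, V}.
Read 'a': S→∅, T→{T}, V→{P, W}; now {P, T, W}.
Read 'a': P→∅, T→{T}, W→{N, R, T}; union {N, R, T}; ε-closure = {N, R, T, W}.
Read 'b': N→{S, T, V}, R→{P, T, W}, T→{S}, W→{W}; now {P, S, T, V, W}.
Read 'a': P→∅, S→∅, T→{T}, V→{P, W}, W→{N, R, T}; now {N, P, R, T, W}.
That set has 5 states.

5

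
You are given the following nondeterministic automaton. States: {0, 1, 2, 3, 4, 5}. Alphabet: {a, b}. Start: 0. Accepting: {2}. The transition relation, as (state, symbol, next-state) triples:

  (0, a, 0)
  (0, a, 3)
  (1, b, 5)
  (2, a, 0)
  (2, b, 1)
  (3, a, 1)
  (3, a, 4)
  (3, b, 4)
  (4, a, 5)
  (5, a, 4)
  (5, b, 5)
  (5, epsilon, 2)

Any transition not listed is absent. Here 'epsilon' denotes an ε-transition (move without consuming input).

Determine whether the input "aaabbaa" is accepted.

Yes

Start in {0}.
Read 'a': 0→{0, 3}; now {0, 3}.
Read 'a': 0→{0, 3}, 3→{1, 4}; now {0, 1, 3, 4}.
Read 'a': 0→{0, 3}, 1→∅, 3→{1, 4}, 4→{5}; union {0, 1, 3, 4, 5}; ε-closure = {0, 1, 2, 3, 4, 5}.
Read 'b': 0→∅, 1→{5}, 2→{1}, 3→{4}, 4→∅, 5→{5}; union {1, 4, 5}; ε-closure = {1, 2, 4, 5}.
Read 'b': 1→{5}, 2→{1}, 4→∅, 5→{5}; union {1, 5}; ε-closure = {1, 2, 5}.
Read 'a': 1→∅, 2→{0}, 5→{4}; now {0, 4}.
Read 'a': 0→{0, 3}, 4→{5}; union {0, 3, 5}; ε-closure = {0, 2, 3, 5}.
The final set {0, 2, 3, 5} contains the accepting state 2.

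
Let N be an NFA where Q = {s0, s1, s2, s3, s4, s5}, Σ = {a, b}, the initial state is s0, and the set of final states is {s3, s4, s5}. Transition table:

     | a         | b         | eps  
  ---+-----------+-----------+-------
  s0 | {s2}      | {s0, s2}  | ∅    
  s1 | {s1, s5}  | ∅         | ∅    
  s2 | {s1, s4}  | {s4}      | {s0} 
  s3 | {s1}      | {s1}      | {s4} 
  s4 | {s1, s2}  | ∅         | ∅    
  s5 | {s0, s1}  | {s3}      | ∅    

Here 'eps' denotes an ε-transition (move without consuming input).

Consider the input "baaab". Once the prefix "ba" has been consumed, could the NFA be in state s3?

Start in {s0}.
Read 'b': {s0} → {s0, s2}.
Read 'a': {s0, s2} → {s0, s1, s2, s4}.
State s3 is not in {s0, s1, s2, s4}.

No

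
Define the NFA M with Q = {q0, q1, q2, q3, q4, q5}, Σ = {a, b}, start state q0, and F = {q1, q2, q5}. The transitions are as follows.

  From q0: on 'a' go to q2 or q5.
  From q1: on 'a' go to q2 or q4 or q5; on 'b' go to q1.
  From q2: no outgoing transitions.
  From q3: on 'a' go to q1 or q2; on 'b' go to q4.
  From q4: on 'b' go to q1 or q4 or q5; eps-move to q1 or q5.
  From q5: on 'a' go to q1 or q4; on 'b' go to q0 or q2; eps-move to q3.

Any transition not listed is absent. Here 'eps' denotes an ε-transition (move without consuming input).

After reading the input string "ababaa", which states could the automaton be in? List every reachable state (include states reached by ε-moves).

Start in {q0}.
Read 'a': {q0} → {q2, q3, q5}.
Read 'b': {q2, q3, q5} → {q0, q1, q2, q3, q4, q5}.
Read 'a': {q0, q1, q2, q3, q4, q5} → {q1, q2, q3, q4, q5}.
Read 'b': {q1, q2, q3, q4, q5} → {q0, q1, q2, q3, q4, q5}.
Read 'a': {q0, q1, q2, q3, q4, q5} → {q1, q2, q3, q4, q5}.
Read 'a': {q1, q2, q3, q4, q5} → {q1, q2, q3, q4, q5}.

{q1, q2, q3, q4, q5}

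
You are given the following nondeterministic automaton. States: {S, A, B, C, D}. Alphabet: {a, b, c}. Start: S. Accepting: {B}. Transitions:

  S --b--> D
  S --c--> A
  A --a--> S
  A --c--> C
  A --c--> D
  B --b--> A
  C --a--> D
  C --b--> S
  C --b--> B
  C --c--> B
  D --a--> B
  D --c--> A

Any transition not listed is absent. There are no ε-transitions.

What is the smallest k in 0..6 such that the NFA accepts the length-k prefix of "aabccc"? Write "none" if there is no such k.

none

Start in {S}.
Read 'a': {S} → ∅.
The set is empty and remains empty for the remaining 5 symbols.
No reachable set along the way intersects F.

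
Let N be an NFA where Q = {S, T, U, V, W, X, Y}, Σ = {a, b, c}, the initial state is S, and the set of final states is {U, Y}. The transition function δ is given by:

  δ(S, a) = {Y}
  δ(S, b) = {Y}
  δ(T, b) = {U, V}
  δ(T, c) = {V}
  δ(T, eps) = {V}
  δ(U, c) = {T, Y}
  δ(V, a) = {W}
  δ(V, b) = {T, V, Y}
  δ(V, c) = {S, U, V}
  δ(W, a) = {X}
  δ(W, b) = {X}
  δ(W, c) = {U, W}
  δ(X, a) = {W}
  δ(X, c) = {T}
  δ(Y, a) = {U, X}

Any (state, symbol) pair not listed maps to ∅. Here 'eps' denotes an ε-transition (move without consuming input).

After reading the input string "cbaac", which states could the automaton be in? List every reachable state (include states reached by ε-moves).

∅

Start in {S}.
Read 'c': S→∅; now ∅.
The set is empty and remains empty for the remaining 4 symbols.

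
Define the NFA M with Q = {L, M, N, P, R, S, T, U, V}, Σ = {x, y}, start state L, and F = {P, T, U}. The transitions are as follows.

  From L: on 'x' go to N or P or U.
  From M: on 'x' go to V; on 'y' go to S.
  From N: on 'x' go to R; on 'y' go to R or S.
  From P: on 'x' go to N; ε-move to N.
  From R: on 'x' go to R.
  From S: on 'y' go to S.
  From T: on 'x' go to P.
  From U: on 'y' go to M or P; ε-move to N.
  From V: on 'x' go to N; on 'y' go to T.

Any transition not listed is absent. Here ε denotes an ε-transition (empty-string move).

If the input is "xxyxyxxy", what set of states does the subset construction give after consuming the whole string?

∅

Start in {L}.
Read 'x': L→{N, P, U}; now {N, P, U}.
Read 'x': N→{R}, P→{N}, U→∅; now {N, R}.
Read 'y': N→{R, S}, R→∅; now {R, S}.
Read 'x': R→{R}, S→∅; now {R}.
Read 'y': R→∅; now ∅.
The set is empty and remains empty for the remaining 3 symbols.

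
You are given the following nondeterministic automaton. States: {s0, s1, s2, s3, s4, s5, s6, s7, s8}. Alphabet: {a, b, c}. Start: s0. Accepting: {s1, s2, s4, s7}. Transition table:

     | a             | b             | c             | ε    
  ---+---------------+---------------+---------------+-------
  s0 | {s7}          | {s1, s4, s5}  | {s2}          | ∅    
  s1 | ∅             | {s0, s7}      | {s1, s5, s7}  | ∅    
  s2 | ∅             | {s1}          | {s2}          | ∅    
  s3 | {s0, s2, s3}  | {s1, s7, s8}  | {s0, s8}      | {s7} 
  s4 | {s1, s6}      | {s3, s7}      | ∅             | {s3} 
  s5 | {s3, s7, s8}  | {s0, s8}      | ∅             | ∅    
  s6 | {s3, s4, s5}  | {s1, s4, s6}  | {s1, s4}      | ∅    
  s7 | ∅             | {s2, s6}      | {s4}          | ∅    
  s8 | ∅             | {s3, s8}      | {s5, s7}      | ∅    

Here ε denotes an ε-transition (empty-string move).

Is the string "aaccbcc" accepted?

Start in {s0}.
Read 'a': {s0} → {s7}.
Read 'a': {s7} → ∅.
The set is empty and remains empty for the remaining 5 symbols.
The final set ∅ contains no accepting state.

No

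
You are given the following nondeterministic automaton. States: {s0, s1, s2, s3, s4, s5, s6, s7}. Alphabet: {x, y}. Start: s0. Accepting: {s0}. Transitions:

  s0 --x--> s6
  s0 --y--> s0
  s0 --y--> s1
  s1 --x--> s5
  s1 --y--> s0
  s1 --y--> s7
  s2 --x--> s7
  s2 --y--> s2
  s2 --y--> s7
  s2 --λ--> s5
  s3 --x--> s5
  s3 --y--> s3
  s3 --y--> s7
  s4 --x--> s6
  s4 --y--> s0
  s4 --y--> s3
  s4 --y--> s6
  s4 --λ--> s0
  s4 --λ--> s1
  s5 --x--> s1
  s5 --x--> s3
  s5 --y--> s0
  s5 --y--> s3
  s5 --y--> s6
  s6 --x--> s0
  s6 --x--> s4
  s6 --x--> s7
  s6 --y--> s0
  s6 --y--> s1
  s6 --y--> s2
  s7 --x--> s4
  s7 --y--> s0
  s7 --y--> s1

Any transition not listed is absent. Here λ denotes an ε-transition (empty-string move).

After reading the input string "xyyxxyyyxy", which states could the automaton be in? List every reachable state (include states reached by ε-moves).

{s0, s1, s2, s3, s5, s6, s7}

Start in {s0}.
Read 'x': s0→{s6}; now {s6}.
Read 'y': s6→{s0, s1, s2}; union {s0, s1, s2}; ε-closure = {s0, s1, s2, s5}.
Read 'y': s0→{s0, s1}, s1→{s0, s7}, s2→{s2, s7}, s5→{s0, s3, s6}; union {s0, s1, s2, s3, s6, s7}; ε-closure = {s0, s1, s2, s3, s5, s6, s7}.
Read 'x': s0→{s6}, s1→{s5}, s2→{s7}, s3→{s5}, s5→{s1, s3}, s6→{s0, s4, s7}, s7→{s4}; now {s0, s1, s3, s4, s5, s6, s7}.
Read 'x': s0→{s6}, s1→{s5}, s3→{s5}, s4→{s6}, s5→{s1, s3}, s6→{s0, s4, s7}, s7→{s4}; now {s0, s1, s3, s4, s5, s6, s7}.
Read 'y': s0→{s0, s1}, s1→{s0, s7}, s3→{s3, s7}, s4→{s0, s3, s6}, s5→{s0, s3, s6}, s6→{s0, s1, s2}, s7→{s0, s1}; union {s0, s1, s2, s3, s6, s7}; ε-closure = {s0, s1, s2, s3, s5, s6, s7}.
Read 'y': s0→{s0, s1}, s1→{s0, s7}, s2→{s2, s7}, s3→{s3, s7}, s5→{s0, s3, s6}, s6→{s0, s1, s2}, s7→{s0, s1}; union {s0, s1, s2, s3, s6, s7}; ε-closure = {s0, s1, s2, s3, s5, s6, s7}.
Read 'y': s0→{s0, s1}, s1→{s0, s7}, s2→{s2, s7}, s3→{s3, s7}, s5→{s0, s3, s6}, s6→{s0, s1, s2}, s7→{s0, s1}; union {s0, s1, s2, s3, s6, s7}; ε-closure = {s0, s1, s2, s3, s5, s6, s7}.
Read 'x': s0→{s6}, s1→{s5}, s2→{s7}, s3→{s5}, s5→{s1, s3}, s6→{s0, s4, s7}, s7→{s4}; now {s0, s1, s3, s4, s5, s6, s7}.
Read 'y': s0→{s0, s1}, s1→{s0, s7}, s3→{s3, s7}, s4→{s0, s3, s6}, s5→{s0, s3, s6}, s6→{s0, s1, s2}, s7→{s0, s1}; union {s0, s1, s2, s3, s6, s7}; ε-closure = {s0, s1, s2, s3, s5, s6, s7}.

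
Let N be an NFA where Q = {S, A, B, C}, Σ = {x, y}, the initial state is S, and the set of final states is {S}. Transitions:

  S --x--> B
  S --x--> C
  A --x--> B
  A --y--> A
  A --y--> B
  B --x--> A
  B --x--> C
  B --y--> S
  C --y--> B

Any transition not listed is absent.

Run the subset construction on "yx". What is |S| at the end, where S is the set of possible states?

Start in {S}.
Read 'y': {S} → ∅.
The set is empty and remains empty for the remaining 1 symbol.
That set has 0 states.

0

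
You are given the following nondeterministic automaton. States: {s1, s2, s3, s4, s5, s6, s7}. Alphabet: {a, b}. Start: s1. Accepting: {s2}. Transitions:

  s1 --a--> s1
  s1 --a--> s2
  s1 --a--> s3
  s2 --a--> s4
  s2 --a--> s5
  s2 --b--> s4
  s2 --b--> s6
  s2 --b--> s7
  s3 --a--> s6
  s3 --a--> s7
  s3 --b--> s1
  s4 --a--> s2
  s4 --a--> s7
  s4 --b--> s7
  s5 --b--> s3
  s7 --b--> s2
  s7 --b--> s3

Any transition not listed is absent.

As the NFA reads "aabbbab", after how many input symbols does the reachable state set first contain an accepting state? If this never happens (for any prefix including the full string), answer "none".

Start in {s1}.
Read 'a': s1→{s1, s2, s3}; now {s1, s2, s3}.
None of the earlier sets intersect F, but {s1, s2, s3} does.

1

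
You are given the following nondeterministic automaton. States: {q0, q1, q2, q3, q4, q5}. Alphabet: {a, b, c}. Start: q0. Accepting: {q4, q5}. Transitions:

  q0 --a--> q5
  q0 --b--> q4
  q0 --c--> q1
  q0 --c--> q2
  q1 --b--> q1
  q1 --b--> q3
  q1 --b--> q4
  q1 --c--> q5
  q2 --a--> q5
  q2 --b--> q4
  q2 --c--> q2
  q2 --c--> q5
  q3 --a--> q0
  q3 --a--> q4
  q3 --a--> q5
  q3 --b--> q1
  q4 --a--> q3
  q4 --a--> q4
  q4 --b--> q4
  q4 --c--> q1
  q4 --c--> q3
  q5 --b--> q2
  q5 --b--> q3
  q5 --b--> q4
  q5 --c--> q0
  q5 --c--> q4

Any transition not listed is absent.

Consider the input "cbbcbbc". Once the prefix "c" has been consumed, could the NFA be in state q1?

Yes

Start in {q0}.
Read 'c': {q0} → {q1, q2}.
State q1 is in {q1, q2}.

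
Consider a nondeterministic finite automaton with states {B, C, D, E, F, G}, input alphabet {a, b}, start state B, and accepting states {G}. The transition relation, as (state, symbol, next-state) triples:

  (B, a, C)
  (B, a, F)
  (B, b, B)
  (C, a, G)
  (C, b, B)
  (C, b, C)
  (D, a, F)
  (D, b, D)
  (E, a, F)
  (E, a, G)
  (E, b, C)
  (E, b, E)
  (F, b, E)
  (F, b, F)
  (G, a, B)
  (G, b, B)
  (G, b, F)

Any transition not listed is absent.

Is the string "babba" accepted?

Start in {B}.
Read 'b': B→{B}; now {B}.
Read 'a': B→{C, F}; now {C, F}.
Read 'b': C→{B, C}, F→{E, F}; now {B, C, E, F}.
Read 'b': B→{B}, C→{B, C}, E→{C, E}, F→{E, F}; now {B, C, E, F}.
Read 'a': B→{C, F}, C→{G}, E→{F, G}, F→∅; now {C, F, G}.
The final set {C, F, G} contains the accepting state G.

Yes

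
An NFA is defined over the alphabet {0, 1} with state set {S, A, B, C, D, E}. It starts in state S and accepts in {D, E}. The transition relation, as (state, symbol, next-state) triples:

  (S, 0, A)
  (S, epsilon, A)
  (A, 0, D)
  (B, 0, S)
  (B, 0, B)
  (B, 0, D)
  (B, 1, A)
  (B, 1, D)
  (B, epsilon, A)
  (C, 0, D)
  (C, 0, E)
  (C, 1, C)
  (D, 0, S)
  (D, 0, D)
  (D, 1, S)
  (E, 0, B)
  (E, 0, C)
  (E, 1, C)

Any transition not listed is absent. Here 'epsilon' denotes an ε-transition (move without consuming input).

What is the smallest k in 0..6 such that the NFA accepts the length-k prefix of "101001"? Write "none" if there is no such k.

none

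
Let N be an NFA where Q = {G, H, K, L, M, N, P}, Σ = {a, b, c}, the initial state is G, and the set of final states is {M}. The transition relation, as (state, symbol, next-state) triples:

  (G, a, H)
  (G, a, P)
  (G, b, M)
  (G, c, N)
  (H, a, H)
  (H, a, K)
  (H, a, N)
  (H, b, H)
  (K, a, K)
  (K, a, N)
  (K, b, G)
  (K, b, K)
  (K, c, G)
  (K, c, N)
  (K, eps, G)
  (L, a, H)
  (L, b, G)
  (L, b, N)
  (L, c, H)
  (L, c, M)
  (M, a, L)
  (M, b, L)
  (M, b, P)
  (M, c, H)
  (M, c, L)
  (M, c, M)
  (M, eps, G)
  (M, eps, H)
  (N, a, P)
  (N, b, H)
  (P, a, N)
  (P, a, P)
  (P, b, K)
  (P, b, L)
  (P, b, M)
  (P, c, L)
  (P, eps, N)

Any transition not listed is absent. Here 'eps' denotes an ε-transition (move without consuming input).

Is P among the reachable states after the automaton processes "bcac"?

No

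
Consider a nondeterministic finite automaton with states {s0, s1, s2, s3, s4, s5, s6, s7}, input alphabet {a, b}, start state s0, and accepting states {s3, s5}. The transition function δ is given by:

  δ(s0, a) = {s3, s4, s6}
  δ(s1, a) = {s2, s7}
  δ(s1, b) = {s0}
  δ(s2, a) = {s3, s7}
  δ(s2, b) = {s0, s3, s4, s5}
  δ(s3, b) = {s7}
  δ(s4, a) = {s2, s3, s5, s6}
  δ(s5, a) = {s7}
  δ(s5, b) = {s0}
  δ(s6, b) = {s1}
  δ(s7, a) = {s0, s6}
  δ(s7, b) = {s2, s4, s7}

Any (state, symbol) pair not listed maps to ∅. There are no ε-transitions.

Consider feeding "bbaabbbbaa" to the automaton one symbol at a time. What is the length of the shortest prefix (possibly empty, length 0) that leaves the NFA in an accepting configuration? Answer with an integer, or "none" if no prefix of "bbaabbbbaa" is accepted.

Start in {s0}.
Read 'b': {s0} → ∅.
The set is empty and remains empty for the remaining 9 symbols.
No reachable set along the way intersects F.

none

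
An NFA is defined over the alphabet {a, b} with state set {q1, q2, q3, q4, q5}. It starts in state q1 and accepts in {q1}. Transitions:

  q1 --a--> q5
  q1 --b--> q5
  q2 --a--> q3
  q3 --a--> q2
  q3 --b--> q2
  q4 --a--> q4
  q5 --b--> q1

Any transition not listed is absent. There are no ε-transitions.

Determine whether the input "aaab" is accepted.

Start in {q1}.
Read 'a': q1→{q5}; now {q5}.
Read 'a': q5→∅; now ∅.
The set is empty and remains empty for the remaining 2 symbols.
The final set ∅ contains no accepting state.

No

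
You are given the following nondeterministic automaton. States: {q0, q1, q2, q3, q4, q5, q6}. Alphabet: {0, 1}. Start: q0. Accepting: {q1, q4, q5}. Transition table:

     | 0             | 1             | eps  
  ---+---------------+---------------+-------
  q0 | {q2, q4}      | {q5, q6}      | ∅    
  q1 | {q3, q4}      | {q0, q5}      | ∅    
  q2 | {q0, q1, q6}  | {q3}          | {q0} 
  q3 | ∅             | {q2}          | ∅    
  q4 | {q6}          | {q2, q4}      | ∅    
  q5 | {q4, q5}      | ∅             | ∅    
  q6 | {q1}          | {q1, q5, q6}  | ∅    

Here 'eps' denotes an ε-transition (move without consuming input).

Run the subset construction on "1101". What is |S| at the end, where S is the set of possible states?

Start in {q0}.
Read '1': {q0} → {q5, q6}.
Read '1': {q5, q6} → {q1, q5, q6}.
Read '0': {q1, q5, q6} → {q1, q3, q4, q5}.
Read '1': {q1, q3, q4, q5} → {q0, q2, q4, q5}.
That set has 4 states.

4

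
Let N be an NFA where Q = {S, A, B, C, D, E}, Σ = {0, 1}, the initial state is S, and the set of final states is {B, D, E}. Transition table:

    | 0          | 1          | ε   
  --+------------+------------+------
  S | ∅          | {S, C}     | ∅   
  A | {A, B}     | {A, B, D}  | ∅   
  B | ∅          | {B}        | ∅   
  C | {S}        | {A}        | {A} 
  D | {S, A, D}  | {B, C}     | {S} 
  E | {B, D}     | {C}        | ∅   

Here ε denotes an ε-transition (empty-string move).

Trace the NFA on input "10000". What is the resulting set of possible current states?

Start in {S}.
Read '1': {S} → {S, A, C}.
Read '0': {S, A, C} → {S, A, B}.
Read '0': {S, A, B} → {A, B}.
Read '0': {A, B} → {A, B}.
Read '0': {A, B} → {A, B}.

{A, B}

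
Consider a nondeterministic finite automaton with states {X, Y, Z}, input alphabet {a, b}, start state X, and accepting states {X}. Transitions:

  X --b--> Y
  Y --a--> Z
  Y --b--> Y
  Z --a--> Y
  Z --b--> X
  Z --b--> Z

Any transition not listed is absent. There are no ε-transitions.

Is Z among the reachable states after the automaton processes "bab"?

Yes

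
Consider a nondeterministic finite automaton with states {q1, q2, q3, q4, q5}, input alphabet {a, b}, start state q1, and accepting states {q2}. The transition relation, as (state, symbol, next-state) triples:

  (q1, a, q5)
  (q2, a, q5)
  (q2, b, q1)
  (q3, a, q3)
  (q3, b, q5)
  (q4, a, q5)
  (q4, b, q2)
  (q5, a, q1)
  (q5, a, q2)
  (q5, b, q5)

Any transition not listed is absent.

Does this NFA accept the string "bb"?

No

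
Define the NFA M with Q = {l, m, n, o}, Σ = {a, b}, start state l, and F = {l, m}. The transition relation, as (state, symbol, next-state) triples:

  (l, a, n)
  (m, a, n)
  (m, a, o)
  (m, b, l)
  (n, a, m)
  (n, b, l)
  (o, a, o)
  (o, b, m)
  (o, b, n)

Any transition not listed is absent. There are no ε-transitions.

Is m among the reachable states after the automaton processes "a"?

No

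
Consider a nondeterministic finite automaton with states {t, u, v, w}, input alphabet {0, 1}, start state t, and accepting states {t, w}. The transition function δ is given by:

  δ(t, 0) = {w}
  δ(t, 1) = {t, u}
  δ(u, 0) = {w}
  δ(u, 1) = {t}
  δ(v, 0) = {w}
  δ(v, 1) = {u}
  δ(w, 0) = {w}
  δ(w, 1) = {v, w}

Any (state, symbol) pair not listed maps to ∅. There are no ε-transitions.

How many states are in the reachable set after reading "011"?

Start in {t}.
Read '0': t→{w}; now {w}.
Read '1': w→{v, w}; now {v, w}.
Read '1': v→{u}, w→{v, w}; now {u, v, w}.
That set has 3 states.

3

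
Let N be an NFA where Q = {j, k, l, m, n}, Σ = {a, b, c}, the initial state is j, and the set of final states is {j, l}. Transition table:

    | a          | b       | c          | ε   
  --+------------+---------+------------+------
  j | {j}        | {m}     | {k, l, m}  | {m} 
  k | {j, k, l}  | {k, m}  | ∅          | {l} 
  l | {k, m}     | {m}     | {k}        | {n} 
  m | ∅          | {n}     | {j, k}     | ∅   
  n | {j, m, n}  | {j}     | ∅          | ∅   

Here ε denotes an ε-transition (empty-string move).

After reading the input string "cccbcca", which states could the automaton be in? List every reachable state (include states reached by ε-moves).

Start: ε-closure({j}) = {j, m}.
Read 'c': j→{k, l, m}, m→{j, k}; union {j, k, l, m}; ε-closure = {j, k, l, m, n}.
Read 'c': j→{k, l, m}, k→∅, l→{k}, m→{j, k}, n→∅; union {j, k, l, m}; ε-closure = {j, k, l, m, n}.
Read 'c': j→{k, l, m}, k→∅, l→{k}, m→{j, k}, n→∅; union {j, k, l, m}; ε-closure = {j, k, l, m, n}.
Read 'b': j→{m}, k→{k, m}, l→{m}, m→{n}, n→{j}; union {j, k, m, n}; ε-closure = {j, k, l, m, n}.
Read 'c': j→{k, l, m}, k→∅, l→{k}, m→{j, k}, n→∅; union {j, k, l, m}; ε-closure = {j, k, l, m, n}.
Read 'c': j→{k, l, m}, k→∅, l→{k}, m→{j, k}, n→∅; union {j, k, l, m}; ε-closure = {j, k, l, m, n}.
Read 'a': j→{j}, k→{j, k, l}, l→{k, m}, m→∅, n→{j, m, n}; now {j, k, l, m, n}.

{j, k, l, m, n}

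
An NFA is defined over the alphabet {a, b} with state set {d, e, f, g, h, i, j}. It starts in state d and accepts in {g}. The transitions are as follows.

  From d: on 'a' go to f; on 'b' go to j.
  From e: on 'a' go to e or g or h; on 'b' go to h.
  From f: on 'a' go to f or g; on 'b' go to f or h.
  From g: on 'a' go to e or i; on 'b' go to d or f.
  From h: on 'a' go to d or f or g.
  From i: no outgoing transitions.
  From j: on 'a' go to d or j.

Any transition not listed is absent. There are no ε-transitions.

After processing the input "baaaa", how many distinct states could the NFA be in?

6

Start in {d}.
Read 'b': {d} → {j}.
Read 'a': {j} → {d, j}.
Read 'a': {d, j} → {d, f, j}.
Read 'a': {d, f, j} → {d, f, g, j}.
Read 'a': {d, f, g, j} → {d, e, f, g, i, j}.
That set has 6 states.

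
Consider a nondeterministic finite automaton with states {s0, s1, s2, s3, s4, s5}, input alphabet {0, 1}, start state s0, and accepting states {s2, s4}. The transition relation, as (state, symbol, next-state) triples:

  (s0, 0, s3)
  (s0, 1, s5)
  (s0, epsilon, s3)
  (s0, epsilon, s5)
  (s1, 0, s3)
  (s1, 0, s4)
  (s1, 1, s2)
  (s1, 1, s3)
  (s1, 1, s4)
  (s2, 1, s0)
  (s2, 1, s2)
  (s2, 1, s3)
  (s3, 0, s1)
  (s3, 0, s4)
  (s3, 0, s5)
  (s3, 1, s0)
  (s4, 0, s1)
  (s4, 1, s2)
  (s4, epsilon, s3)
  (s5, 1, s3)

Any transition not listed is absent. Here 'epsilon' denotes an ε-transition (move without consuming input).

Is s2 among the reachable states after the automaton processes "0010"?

No

Start: ε-closure({s0}) = {s0, s3, s5}.
Read '0': {s0, s3, s5} → {s1, s3, s4, s5}.
Read '0': {s1, s3, s4, s5} → {s1, s3, s4, s5}.
Read '1': {s1, s3, s4, s5} → {s0, s2, s3, s4, s5}.
Read '0': {s0, s2, s3, s4, s5} → {s1, s3, s4, s5}.
State s2 is not in {s1, s3, s4, s5}.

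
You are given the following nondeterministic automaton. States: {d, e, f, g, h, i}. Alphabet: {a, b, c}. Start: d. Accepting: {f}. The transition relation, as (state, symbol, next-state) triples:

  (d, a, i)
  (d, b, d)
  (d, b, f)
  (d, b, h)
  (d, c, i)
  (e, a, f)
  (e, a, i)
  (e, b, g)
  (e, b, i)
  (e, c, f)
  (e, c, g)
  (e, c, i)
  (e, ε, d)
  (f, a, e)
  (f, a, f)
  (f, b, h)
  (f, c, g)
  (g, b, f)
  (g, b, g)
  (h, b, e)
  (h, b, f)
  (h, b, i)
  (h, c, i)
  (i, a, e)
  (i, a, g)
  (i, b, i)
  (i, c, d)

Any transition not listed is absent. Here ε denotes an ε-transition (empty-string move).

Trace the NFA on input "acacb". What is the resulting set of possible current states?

Start in {d}.
Read 'a': d→{i}; now {i}.
Read 'c': i→{d}; now {d}.
Read 'a': d→{i}; now {i}.
Read 'c': i→{d}; now {d}.
Read 'b': d→{d, f, h}; now {d, f, h}.

{d, f, h}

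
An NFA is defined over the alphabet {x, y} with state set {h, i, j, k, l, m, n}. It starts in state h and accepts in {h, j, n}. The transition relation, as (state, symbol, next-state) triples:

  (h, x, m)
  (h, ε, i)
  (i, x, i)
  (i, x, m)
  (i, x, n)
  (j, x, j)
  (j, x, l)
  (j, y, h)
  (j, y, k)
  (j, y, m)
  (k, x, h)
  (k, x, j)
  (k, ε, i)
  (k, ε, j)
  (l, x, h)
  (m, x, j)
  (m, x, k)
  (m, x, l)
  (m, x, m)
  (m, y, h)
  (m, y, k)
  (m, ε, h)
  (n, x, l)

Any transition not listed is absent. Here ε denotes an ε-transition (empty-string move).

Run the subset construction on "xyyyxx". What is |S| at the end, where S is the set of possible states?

Start: ε-closure({h}) = {h, i}.
Read 'x': {h, i} → {h, i, m, n}.
Read 'y': {h, i, m, n} → {h, i, j, k}.
Read 'y': {h, i, j, k} → {h, i, j, k, m}.
Read 'y': {h, i, j, k, m} → {h, i, j, k, m}.
Read 'x': {h, i, j, k, m} → {h, i, j, k, l, m, n}.
Read 'x': {h, i, j, k, l, m, n} → {h, i, j, k, l, m, n}.
That set has 7 states.

7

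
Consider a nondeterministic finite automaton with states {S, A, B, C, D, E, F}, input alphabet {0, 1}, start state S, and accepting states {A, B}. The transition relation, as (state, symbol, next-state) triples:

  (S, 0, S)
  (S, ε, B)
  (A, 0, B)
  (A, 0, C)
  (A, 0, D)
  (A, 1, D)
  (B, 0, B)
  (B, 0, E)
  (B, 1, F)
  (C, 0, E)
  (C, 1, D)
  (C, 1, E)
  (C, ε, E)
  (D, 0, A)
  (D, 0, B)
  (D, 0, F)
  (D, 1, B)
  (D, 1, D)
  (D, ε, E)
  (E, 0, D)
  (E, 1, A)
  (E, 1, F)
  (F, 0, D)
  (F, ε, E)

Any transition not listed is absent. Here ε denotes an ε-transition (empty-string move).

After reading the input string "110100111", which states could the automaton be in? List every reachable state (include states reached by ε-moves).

{A, B, D, E, F}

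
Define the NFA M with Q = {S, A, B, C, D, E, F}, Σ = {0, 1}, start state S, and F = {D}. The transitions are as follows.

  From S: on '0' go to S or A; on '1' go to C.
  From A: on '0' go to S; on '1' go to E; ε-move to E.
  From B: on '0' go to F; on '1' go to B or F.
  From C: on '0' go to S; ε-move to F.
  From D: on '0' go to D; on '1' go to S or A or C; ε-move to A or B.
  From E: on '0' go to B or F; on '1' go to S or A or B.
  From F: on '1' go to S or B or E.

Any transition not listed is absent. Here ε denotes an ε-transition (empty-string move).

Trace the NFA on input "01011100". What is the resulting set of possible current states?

{S, A, B, E, F}

Start in {S}.
Read '0': S→{S, A}; union {S, A}; ε-closure = {S, A, E}.
Read '1': S→{C}, A→{E}, E→{S, A, B}; union {S, A, B, C, E}; ε-closure = {S, A, B, C, E, F}.
Read '0': S→{S, A}, A→{S}, B→{F}, C→{S}, E→{B, F}, F→∅; union {S, A, B, F}; ε-closure = {S, A, B, E, F}.
Read '1': S→{C}, A→{E}, B→{B, F}, E→{S, A, B}, F→{S, B, E}; now {S, A, B, C, E, F}.
Read '1': S→{C}, A→{E}, B→{B, F}, C→∅, E→{S, A, B}, F→{S, B, E}; now {S, A, B, C, E, F}.
Read '1': S→{C}, A→{E}, B→{B, F}, C→∅, E→{S, A, B}, F→{S, B, E}; now {S, A, B, C, E, F}.
Read '0': S→{S, A}, A→{S}, B→{F}, C→{S}, E→{B, F}, F→∅; union {S, A, B, F}; ε-closure = {S, A, B, E, F}.
Read '0': S→{S, A}, A→{S}, B→{F}, E→{B, F}, F→∅; union {S, A, B, F}; ε-closure = {S, A, B, E, F}.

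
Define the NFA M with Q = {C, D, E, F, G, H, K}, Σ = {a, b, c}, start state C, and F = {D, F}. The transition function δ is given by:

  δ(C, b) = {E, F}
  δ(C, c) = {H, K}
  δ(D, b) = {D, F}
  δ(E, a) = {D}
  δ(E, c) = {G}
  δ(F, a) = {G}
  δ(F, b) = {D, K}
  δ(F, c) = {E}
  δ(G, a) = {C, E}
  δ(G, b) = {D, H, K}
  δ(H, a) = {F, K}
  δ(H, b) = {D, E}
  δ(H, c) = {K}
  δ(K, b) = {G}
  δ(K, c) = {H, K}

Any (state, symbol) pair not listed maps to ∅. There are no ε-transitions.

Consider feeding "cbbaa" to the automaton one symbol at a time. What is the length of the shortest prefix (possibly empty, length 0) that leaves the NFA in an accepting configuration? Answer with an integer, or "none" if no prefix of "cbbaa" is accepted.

Start in {C}.
Read 'c': C→{H, K}; now {H, K}.
Read 'b': H→{D, E}, K→{G}; now {D, E, G}.
None of the earlier sets intersect F, but {D, E, G} does.

2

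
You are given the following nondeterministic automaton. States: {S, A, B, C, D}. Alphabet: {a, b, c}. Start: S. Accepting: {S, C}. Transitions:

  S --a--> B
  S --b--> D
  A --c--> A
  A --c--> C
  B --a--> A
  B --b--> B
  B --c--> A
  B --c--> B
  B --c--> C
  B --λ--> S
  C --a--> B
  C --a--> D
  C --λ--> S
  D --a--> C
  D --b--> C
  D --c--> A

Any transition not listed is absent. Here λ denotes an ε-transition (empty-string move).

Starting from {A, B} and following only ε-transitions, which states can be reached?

Begin with {A, B}.
ε-move B → S; add S.

{S, A, B}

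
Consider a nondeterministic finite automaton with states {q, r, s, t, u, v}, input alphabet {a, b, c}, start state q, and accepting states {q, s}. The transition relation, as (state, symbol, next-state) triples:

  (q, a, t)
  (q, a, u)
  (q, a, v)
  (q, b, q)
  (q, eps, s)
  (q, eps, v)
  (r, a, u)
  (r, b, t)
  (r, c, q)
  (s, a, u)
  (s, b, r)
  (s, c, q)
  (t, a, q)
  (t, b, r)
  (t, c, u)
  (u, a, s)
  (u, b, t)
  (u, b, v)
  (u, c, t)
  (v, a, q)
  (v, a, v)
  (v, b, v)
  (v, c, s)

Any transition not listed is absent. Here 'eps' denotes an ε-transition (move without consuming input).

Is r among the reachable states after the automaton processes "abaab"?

Yes

Start: ε-closure({q}) = {q, s, v}.
Read 'a': q→{t, u, v}, s→{u}, v→{q, v}; union {q, t, u, v}; ε-closure = {q, s, t, u, v}.
Read 'b': q→{q}, s→{r}, t→{r}, u→{t, v}, v→{v}; union {q, r, t, v}; ε-closure = {q, r, s, t, v}.
Read 'a': q→{t, u, v}, r→{u}, s→{u}, t→{q}, v→{q, v}; union {q, t, u, v}; ε-closure = {q, s, t, u, v}.
Read 'a': q→{t, u, v}, s→{u}, t→{q}, u→{s}, v→{q, v}; now {q, s, t, u, v}.
Read 'b': q→{q}, s→{r}, t→{r}, u→{t, v}, v→{v}; union {q, r, t, v}; ε-closure = {q, r, s, t, v}.
State r is in {q, r, s, t, v}.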